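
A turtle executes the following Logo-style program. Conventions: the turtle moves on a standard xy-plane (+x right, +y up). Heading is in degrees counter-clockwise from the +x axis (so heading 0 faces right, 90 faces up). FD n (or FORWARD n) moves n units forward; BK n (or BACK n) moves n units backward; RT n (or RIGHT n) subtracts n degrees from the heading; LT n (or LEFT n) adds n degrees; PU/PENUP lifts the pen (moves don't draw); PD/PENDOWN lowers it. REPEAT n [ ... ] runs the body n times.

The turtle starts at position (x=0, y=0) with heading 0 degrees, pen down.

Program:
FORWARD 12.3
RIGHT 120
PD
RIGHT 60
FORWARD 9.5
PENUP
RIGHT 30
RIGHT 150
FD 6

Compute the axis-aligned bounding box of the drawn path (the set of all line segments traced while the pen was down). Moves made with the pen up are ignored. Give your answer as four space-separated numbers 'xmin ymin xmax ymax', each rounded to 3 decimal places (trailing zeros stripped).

Executing turtle program step by step:
Start: pos=(0,0), heading=0, pen down
FD 12.3: (0,0) -> (12.3,0) [heading=0, draw]
RT 120: heading 0 -> 240
PD: pen down
RT 60: heading 240 -> 180
FD 9.5: (12.3,0) -> (2.8,0) [heading=180, draw]
PU: pen up
RT 30: heading 180 -> 150
RT 150: heading 150 -> 0
FD 6: (2.8,0) -> (8.8,0) [heading=0, move]
Final: pos=(8.8,0), heading=0, 2 segment(s) drawn

Segment endpoints: x in {0, 2.8, 12.3}, y in {0, 0}
xmin=0, ymin=0, xmax=12.3, ymax=0

Answer: 0 0 12.3 0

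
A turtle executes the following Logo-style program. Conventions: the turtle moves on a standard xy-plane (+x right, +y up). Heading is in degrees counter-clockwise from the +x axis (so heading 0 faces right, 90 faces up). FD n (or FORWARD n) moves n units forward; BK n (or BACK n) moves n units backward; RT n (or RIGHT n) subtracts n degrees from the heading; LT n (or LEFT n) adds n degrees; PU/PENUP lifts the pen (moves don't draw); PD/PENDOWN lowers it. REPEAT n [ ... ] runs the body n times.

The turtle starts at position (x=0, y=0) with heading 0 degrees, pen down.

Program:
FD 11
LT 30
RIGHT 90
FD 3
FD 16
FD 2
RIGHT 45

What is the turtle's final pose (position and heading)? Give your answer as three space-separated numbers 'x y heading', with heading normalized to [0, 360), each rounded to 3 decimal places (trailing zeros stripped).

Answer: 21.5 -18.187 255

Derivation:
Executing turtle program step by step:
Start: pos=(0,0), heading=0, pen down
FD 11: (0,0) -> (11,0) [heading=0, draw]
LT 30: heading 0 -> 30
RT 90: heading 30 -> 300
FD 3: (11,0) -> (12.5,-2.598) [heading=300, draw]
FD 16: (12.5,-2.598) -> (20.5,-16.454) [heading=300, draw]
FD 2: (20.5,-16.454) -> (21.5,-18.187) [heading=300, draw]
RT 45: heading 300 -> 255
Final: pos=(21.5,-18.187), heading=255, 4 segment(s) drawn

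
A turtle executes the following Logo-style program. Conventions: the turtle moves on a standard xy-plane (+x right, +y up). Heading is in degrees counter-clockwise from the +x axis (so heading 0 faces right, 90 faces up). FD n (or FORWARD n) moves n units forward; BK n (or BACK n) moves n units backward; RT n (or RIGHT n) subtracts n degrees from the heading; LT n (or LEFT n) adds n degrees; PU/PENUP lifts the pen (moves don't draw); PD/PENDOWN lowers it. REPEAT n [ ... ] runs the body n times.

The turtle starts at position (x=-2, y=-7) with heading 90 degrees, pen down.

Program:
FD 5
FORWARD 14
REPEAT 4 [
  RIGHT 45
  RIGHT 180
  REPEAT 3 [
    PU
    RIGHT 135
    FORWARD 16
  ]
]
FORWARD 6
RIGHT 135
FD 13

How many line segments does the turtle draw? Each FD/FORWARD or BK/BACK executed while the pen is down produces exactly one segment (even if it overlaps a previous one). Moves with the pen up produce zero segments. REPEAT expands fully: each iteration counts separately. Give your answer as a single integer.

Executing turtle program step by step:
Start: pos=(-2,-7), heading=90, pen down
FD 5: (-2,-7) -> (-2,-2) [heading=90, draw]
FD 14: (-2,-2) -> (-2,12) [heading=90, draw]
REPEAT 4 [
  -- iteration 1/4 --
  RT 45: heading 90 -> 45
  RT 180: heading 45 -> 225
  REPEAT 3 [
    -- iteration 1/3 --
    PU: pen up
    RT 135: heading 225 -> 90
    FD 16: (-2,12) -> (-2,28) [heading=90, move]
    -- iteration 2/3 --
    PU: pen up
    RT 135: heading 90 -> 315
    FD 16: (-2,28) -> (9.314,16.686) [heading=315, move]
    -- iteration 3/3 --
    PU: pen up
    RT 135: heading 315 -> 180
    FD 16: (9.314,16.686) -> (-6.686,16.686) [heading=180, move]
  ]
  -- iteration 2/4 --
  RT 45: heading 180 -> 135
  RT 180: heading 135 -> 315
  REPEAT 3 [
    -- iteration 1/3 --
    PU: pen up
    RT 135: heading 315 -> 180
    FD 16: (-6.686,16.686) -> (-22.686,16.686) [heading=180, move]
    -- iteration 2/3 --
    PU: pen up
    RT 135: heading 180 -> 45
    FD 16: (-22.686,16.686) -> (-11.373,28) [heading=45, move]
    -- iteration 3/3 --
    PU: pen up
    RT 135: heading 45 -> 270
    FD 16: (-11.373,28) -> (-11.373,12) [heading=270, move]
  ]
  -- iteration 3/4 --
  RT 45: heading 270 -> 225
  RT 180: heading 225 -> 45
  REPEAT 3 [
    -- iteration 1/3 --
    PU: pen up
    RT 135: heading 45 -> 270
    FD 16: (-11.373,12) -> (-11.373,-4) [heading=270, move]
    -- iteration 2/3 --
    PU: pen up
    RT 135: heading 270 -> 135
    FD 16: (-11.373,-4) -> (-22.686,7.314) [heading=135, move]
    -- iteration 3/3 --
    PU: pen up
    RT 135: heading 135 -> 0
    FD 16: (-22.686,7.314) -> (-6.686,7.314) [heading=0, move]
  ]
  -- iteration 4/4 --
  RT 45: heading 0 -> 315
  RT 180: heading 315 -> 135
  REPEAT 3 [
    -- iteration 1/3 --
    PU: pen up
    RT 135: heading 135 -> 0
    FD 16: (-6.686,7.314) -> (9.314,7.314) [heading=0, move]
    -- iteration 2/3 --
    PU: pen up
    RT 135: heading 0 -> 225
    FD 16: (9.314,7.314) -> (-2,-4) [heading=225, move]
    -- iteration 3/3 --
    PU: pen up
    RT 135: heading 225 -> 90
    FD 16: (-2,-4) -> (-2,12) [heading=90, move]
  ]
]
FD 6: (-2,12) -> (-2,18) [heading=90, move]
RT 135: heading 90 -> 315
FD 13: (-2,18) -> (7.192,8.808) [heading=315, move]
Final: pos=(7.192,8.808), heading=315, 2 segment(s) drawn
Segments drawn: 2

Answer: 2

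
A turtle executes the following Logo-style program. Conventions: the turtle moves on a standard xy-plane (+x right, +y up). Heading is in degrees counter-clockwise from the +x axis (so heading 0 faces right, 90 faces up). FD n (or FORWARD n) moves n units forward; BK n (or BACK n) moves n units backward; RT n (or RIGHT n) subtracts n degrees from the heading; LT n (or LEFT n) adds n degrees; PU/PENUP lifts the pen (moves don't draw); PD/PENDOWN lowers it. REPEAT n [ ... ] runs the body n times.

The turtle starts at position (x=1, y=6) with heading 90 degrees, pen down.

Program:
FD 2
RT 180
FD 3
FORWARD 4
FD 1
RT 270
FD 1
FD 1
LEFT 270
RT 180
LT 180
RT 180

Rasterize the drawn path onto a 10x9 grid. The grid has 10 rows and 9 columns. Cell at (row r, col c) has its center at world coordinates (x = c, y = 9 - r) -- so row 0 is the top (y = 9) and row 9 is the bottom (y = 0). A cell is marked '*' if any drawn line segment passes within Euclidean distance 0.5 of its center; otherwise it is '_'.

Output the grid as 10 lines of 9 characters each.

Answer: _________
_*_______
_*_______
_*_______
_*_______
_*_______
_*_______
_*_______
_*_______
_***_____

Derivation:
Segment 0: (1,6) -> (1,8)
Segment 1: (1,8) -> (1,5)
Segment 2: (1,5) -> (1,1)
Segment 3: (1,1) -> (1,0)
Segment 4: (1,0) -> (2,0)
Segment 5: (2,0) -> (3,0)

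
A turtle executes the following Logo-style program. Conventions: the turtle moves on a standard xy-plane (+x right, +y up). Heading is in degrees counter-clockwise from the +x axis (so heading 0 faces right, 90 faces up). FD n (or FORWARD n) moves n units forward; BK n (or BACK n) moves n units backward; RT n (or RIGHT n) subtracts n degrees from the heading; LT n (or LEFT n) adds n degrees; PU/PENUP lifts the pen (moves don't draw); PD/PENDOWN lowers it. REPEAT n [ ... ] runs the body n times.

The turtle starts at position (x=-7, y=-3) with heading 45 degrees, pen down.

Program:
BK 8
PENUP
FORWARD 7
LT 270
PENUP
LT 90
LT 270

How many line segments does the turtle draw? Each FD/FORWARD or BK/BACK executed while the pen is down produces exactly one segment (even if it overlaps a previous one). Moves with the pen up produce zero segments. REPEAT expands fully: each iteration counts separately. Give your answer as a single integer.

Answer: 1

Derivation:
Executing turtle program step by step:
Start: pos=(-7,-3), heading=45, pen down
BK 8: (-7,-3) -> (-12.657,-8.657) [heading=45, draw]
PU: pen up
FD 7: (-12.657,-8.657) -> (-7.707,-3.707) [heading=45, move]
LT 270: heading 45 -> 315
PU: pen up
LT 90: heading 315 -> 45
LT 270: heading 45 -> 315
Final: pos=(-7.707,-3.707), heading=315, 1 segment(s) drawn
Segments drawn: 1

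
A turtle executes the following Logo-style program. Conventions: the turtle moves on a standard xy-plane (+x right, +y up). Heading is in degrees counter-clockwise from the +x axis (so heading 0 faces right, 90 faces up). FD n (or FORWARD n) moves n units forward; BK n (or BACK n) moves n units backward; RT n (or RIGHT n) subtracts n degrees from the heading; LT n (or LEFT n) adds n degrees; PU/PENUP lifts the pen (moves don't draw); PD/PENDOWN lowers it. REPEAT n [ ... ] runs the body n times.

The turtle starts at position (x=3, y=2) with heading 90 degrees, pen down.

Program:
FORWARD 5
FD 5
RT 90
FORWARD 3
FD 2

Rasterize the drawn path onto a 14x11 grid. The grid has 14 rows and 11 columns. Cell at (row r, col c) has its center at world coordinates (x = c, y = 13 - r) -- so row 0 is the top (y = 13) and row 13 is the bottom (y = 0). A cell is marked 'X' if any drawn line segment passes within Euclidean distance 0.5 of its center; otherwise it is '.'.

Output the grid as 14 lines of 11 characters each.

Answer: ...........
...XXXXXX..
...X.......
...X.......
...X.......
...X.......
...X.......
...X.......
...X.......
...X.......
...X.......
...X.......
...........
...........

Derivation:
Segment 0: (3,2) -> (3,7)
Segment 1: (3,7) -> (3,12)
Segment 2: (3,12) -> (6,12)
Segment 3: (6,12) -> (8,12)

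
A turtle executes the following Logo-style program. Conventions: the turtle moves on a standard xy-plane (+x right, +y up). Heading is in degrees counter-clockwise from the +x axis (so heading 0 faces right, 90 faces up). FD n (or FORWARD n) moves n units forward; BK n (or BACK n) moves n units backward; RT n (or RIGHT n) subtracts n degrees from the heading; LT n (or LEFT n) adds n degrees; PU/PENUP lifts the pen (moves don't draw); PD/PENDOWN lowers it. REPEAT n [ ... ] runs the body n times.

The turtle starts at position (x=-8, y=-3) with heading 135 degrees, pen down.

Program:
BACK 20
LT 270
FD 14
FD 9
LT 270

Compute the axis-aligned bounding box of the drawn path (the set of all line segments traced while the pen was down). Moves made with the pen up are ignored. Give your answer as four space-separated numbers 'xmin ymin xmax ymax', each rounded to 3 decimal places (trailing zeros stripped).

Answer: -8 -17.142 22.406 -0.879

Derivation:
Executing turtle program step by step:
Start: pos=(-8,-3), heading=135, pen down
BK 20: (-8,-3) -> (6.142,-17.142) [heading=135, draw]
LT 270: heading 135 -> 45
FD 14: (6.142,-17.142) -> (16.042,-7.243) [heading=45, draw]
FD 9: (16.042,-7.243) -> (22.406,-0.879) [heading=45, draw]
LT 270: heading 45 -> 315
Final: pos=(22.406,-0.879), heading=315, 3 segment(s) drawn

Segment endpoints: x in {-8, 6.142, 16.042, 22.406}, y in {-17.142, -7.243, -3, -0.879}
xmin=-8, ymin=-17.142, xmax=22.406, ymax=-0.879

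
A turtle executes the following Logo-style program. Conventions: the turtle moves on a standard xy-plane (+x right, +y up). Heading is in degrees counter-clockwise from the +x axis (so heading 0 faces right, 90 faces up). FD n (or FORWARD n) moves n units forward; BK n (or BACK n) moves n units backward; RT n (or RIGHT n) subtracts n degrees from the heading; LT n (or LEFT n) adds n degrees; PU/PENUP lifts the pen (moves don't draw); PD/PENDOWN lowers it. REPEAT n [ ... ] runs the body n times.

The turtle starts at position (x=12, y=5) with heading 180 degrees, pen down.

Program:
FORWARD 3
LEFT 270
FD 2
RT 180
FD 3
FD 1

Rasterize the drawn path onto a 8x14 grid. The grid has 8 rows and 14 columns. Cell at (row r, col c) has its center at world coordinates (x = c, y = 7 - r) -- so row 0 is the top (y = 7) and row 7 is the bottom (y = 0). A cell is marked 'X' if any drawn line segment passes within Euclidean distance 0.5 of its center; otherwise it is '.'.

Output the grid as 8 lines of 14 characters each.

Segment 0: (12,5) -> (9,5)
Segment 1: (9,5) -> (9,7)
Segment 2: (9,7) -> (9,4)
Segment 3: (9,4) -> (9,3)

Answer: .........X....
.........X....
.........XXXX.
.........X....
.........X....
..............
..............
..............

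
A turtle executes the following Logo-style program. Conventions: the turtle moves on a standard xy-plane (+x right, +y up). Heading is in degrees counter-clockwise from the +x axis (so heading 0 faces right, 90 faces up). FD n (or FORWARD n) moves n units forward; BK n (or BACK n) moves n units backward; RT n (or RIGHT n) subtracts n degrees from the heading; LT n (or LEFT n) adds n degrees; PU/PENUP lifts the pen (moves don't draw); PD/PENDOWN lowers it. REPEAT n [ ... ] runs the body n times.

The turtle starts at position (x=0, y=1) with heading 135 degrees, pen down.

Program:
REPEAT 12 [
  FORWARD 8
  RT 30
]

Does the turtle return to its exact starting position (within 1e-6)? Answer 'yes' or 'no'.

Answer: yes

Derivation:
Executing turtle program step by step:
Start: pos=(0,1), heading=135, pen down
REPEAT 12 [
  -- iteration 1/12 --
  FD 8: (0,1) -> (-5.657,6.657) [heading=135, draw]
  RT 30: heading 135 -> 105
  -- iteration 2/12 --
  FD 8: (-5.657,6.657) -> (-7.727,14.384) [heading=105, draw]
  RT 30: heading 105 -> 75
  -- iteration 3/12 --
  FD 8: (-7.727,14.384) -> (-5.657,22.112) [heading=75, draw]
  RT 30: heading 75 -> 45
  -- iteration 4/12 --
  FD 8: (-5.657,22.112) -> (0,27.769) [heading=45, draw]
  RT 30: heading 45 -> 15
  -- iteration 5/12 --
  FD 8: (0,27.769) -> (7.727,29.839) [heading=15, draw]
  RT 30: heading 15 -> 345
  -- iteration 6/12 --
  FD 8: (7.727,29.839) -> (15.455,27.769) [heading=345, draw]
  RT 30: heading 345 -> 315
  -- iteration 7/12 --
  FD 8: (15.455,27.769) -> (21.112,22.112) [heading=315, draw]
  RT 30: heading 315 -> 285
  -- iteration 8/12 --
  FD 8: (21.112,22.112) -> (23.182,14.384) [heading=285, draw]
  RT 30: heading 285 -> 255
  -- iteration 9/12 --
  FD 8: (23.182,14.384) -> (21.112,6.657) [heading=255, draw]
  RT 30: heading 255 -> 225
  -- iteration 10/12 --
  FD 8: (21.112,6.657) -> (15.455,1) [heading=225, draw]
  RT 30: heading 225 -> 195
  -- iteration 11/12 --
  FD 8: (15.455,1) -> (7.727,-1.071) [heading=195, draw]
  RT 30: heading 195 -> 165
  -- iteration 12/12 --
  FD 8: (7.727,-1.071) -> (0,1) [heading=165, draw]
  RT 30: heading 165 -> 135
]
Final: pos=(0,1), heading=135, 12 segment(s) drawn

Start position: (0, 1)
Final position: (0, 1)
Distance = 0; < 1e-6 -> CLOSED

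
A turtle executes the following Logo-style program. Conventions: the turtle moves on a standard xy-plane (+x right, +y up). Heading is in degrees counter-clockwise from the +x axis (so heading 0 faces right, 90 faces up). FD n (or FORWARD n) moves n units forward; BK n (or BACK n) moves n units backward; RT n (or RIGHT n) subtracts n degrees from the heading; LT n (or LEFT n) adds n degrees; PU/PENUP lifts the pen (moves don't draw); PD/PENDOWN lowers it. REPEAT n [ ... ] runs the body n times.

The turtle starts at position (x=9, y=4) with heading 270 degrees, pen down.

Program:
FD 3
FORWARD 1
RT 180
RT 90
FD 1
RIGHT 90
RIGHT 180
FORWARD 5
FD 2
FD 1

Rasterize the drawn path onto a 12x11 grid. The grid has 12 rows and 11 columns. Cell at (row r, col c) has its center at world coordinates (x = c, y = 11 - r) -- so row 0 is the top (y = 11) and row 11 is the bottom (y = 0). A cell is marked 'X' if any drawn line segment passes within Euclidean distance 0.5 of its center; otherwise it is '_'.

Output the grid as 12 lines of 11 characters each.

Answer: ___________
___________
___________
__________X
__________X
__________X
__________X
_________XX
_________XX
_________XX
_________XX
_________XX

Derivation:
Segment 0: (9,4) -> (9,1)
Segment 1: (9,1) -> (9,0)
Segment 2: (9,0) -> (10,0)
Segment 3: (10,0) -> (10,5)
Segment 4: (10,5) -> (10,7)
Segment 5: (10,7) -> (10,8)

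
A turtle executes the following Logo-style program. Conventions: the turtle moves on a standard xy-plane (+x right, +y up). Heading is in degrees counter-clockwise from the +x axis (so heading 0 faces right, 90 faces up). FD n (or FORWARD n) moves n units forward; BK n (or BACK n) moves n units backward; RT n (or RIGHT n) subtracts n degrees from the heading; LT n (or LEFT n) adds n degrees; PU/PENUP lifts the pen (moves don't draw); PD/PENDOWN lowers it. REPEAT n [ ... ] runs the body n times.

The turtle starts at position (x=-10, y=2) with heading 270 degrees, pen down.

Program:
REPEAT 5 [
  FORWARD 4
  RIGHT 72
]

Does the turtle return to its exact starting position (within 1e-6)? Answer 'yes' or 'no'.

Executing turtle program step by step:
Start: pos=(-10,2), heading=270, pen down
REPEAT 5 [
  -- iteration 1/5 --
  FD 4: (-10,2) -> (-10,-2) [heading=270, draw]
  RT 72: heading 270 -> 198
  -- iteration 2/5 --
  FD 4: (-10,-2) -> (-13.804,-3.236) [heading=198, draw]
  RT 72: heading 198 -> 126
  -- iteration 3/5 --
  FD 4: (-13.804,-3.236) -> (-16.155,0) [heading=126, draw]
  RT 72: heading 126 -> 54
  -- iteration 4/5 --
  FD 4: (-16.155,0) -> (-13.804,3.236) [heading=54, draw]
  RT 72: heading 54 -> 342
  -- iteration 5/5 --
  FD 4: (-13.804,3.236) -> (-10,2) [heading=342, draw]
  RT 72: heading 342 -> 270
]
Final: pos=(-10,2), heading=270, 5 segment(s) drawn

Start position: (-10, 2)
Final position: (-10, 2)
Distance = 0; < 1e-6 -> CLOSED

Answer: yes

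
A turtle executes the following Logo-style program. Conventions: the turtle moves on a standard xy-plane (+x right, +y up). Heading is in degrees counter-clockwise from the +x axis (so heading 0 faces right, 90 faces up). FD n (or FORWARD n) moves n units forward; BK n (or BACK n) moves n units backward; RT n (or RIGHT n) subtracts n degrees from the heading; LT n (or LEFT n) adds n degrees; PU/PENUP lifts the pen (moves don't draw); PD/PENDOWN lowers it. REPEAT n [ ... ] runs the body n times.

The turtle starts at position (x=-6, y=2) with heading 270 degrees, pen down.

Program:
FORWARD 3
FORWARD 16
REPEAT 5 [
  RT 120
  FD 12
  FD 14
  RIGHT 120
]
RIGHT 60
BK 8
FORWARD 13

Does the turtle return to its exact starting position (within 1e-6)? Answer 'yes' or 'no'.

Executing turtle program step by step:
Start: pos=(-6,2), heading=270, pen down
FD 3: (-6,2) -> (-6,-1) [heading=270, draw]
FD 16: (-6,-1) -> (-6,-17) [heading=270, draw]
REPEAT 5 [
  -- iteration 1/5 --
  RT 120: heading 270 -> 150
  FD 12: (-6,-17) -> (-16.392,-11) [heading=150, draw]
  FD 14: (-16.392,-11) -> (-28.517,-4) [heading=150, draw]
  RT 120: heading 150 -> 30
  -- iteration 2/5 --
  RT 120: heading 30 -> 270
  FD 12: (-28.517,-4) -> (-28.517,-16) [heading=270, draw]
  FD 14: (-28.517,-16) -> (-28.517,-30) [heading=270, draw]
  RT 120: heading 270 -> 150
  -- iteration 3/5 --
  RT 120: heading 150 -> 30
  FD 12: (-28.517,-30) -> (-18.124,-24) [heading=30, draw]
  FD 14: (-18.124,-24) -> (-6,-17) [heading=30, draw]
  RT 120: heading 30 -> 270
  -- iteration 4/5 --
  RT 120: heading 270 -> 150
  FD 12: (-6,-17) -> (-16.392,-11) [heading=150, draw]
  FD 14: (-16.392,-11) -> (-28.517,-4) [heading=150, draw]
  RT 120: heading 150 -> 30
  -- iteration 5/5 --
  RT 120: heading 30 -> 270
  FD 12: (-28.517,-4) -> (-28.517,-16) [heading=270, draw]
  FD 14: (-28.517,-16) -> (-28.517,-30) [heading=270, draw]
  RT 120: heading 270 -> 150
]
RT 60: heading 150 -> 90
BK 8: (-28.517,-30) -> (-28.517,-38) [heading=90, draw]
FD 13: (-28.517,-38) -> (-28.517,-25) [heading=90, draw]
Final: pos=(-28.517,-25), heading=90, 14 segment(s) drawn

Start position: (-6, 2)
Final position: (-28.517, -25)
Distance = 35.157; >= 1e-6 -> NOT closed

Answer: no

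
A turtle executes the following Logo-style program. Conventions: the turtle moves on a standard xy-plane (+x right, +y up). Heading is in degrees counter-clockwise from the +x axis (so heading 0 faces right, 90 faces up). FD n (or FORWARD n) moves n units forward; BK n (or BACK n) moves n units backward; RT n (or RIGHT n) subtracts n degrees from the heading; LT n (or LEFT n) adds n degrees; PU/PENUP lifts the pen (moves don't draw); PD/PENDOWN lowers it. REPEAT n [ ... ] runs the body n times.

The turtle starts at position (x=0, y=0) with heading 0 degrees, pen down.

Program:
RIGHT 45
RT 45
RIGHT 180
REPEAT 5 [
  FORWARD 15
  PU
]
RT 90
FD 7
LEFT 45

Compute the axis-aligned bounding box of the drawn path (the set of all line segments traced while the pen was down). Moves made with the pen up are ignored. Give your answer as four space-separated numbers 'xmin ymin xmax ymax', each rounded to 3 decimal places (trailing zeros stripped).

Executing turtle program step by step:
Start: pos=(0,0), heading=0, pen down
RT 45: heading 0 -> 315
RT 45: heading 315 -> 270
RT 180: heading 270 -> 90
REPEAT 5 [
  -- iteration 1/5 --
  FD 15: (0,0) -> (0,15) [heading=90, draw]
  PU: pen up
  -- iteration 2/5 --
  FD 15: (0,15) -> (0,30) [heading=90, move]
  PU: pen up
  -- iteration 3/5 --
  FD 15: (0,30) -> (0,45) [heading=90, move]
  PU: pen up
  -- iteration 4/5 --
  FD 15: (0,45) -> (0,60) [heading=90, move]
  PU: pen up
  -- iteration 5/5 --
  FD 15: (0,60) -> (0,75) [heading=90, move]
  PU: pen up
]
RT 90: heading 90 -> 0
FD 7: (0,75) -> (7,75) [heading=0, move]
LT 45: heading 0 -> 45
Final: pos=(7,75), heading=45, 1 segment(s) drawn

Segment endpoints: x in {0, 0}, y in {0, 15}
xmin=0, ymin=0, xmax=0, ymax=15

Answer: 0 0 0 15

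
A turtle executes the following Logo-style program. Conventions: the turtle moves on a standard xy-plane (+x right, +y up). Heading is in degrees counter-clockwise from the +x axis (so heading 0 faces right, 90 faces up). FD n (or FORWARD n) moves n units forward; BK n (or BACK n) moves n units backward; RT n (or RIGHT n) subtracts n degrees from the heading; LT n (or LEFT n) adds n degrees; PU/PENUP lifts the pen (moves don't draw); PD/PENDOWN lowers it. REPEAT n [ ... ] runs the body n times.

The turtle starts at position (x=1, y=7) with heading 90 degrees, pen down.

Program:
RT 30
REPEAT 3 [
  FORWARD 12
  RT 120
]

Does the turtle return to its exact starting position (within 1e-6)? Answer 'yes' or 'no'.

Executing turtle program step by step:
Start: pos=(1,7), heading=90, pen down
RT 30: heading 90 -> 60
REPEAT 3 [
  -- iteration 1/3 --
  FD 12: (1,7) -> (7,17.392) [heading=60, draw]
  RT 120: heading 60 -> 300
  -- iteration 2/3 --
  FD 12: (7,17.392) -> (13,7) [heading=300, draw]
  RT 120: heading 300 -> 180
  -- iteration 3/3 --
  FD 12: (13,7) -> (1,7) [heading=180, draw]
  RT 120: heading 180 -> 60
]
Final: pos=(1,7), heading=60, 3 segment(s) drawn

Start position: (1, 7)
Final position: (1, 7)
Distance = 0; < 1e-6 -> CLOSED

Answer: yes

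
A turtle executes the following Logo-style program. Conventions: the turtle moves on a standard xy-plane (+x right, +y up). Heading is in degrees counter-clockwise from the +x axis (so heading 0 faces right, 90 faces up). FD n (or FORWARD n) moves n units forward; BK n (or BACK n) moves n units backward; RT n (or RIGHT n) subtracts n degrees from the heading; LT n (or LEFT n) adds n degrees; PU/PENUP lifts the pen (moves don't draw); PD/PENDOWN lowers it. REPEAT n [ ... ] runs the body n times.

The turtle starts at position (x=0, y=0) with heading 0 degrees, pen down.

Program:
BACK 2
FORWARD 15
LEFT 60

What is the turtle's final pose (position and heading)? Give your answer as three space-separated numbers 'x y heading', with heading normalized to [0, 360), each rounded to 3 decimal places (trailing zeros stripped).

Executing turtle program step by step:
Start: pos=(0,0), heading=0, pen down
BK 2: (0,0) -> (-2,0) [heading=0, draw]
FD 15: (-2,0) -> (13,0) [heading=0, draw]
LT 60: heading 0 -> 60
Final: pos=(13,0), heading=60, 2 segment(s) drawn

Answer: 13 0 60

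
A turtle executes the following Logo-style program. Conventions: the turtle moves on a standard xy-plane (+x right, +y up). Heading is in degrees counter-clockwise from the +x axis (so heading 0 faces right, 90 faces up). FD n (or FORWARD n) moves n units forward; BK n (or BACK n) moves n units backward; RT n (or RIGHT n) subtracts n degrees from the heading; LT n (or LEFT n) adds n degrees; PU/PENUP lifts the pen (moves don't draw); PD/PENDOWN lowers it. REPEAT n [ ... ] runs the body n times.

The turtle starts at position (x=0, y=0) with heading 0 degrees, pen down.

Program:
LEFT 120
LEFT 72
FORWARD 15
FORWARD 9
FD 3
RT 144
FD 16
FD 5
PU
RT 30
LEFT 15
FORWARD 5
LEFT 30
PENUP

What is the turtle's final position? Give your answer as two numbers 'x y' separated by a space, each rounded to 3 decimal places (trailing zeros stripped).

Executing turtle program step by step:
Start: pos=(0,0), heading=0, pen down
LT 120: heading 0 -> 120
LT 72: heading 120 -> 192
FD 15: (0,0) -> (-14.672,-3.119) [heading=192, draw]
FD 9: (-14.672,-3.119) -> (-23.476,-4.99) [heading=192, draw]
FD 3: (-23.476,-4.99) -> (-26.41,-5.614) [heading=192, draw]
RT 144: heading 192 -> 48
FD 16: (-26.41,-5.614) -> (-15.704,6.277) [heading=48, draw]
FD 5: (-15.704,6.277) -> (-12.358,9.992) [heading=48, draw]
PU: pen up
RT 30: heading 48 -> 18
LT 15: heading 18 -> 33
FD 5: (-12.358,9.992) -> (-8.165,12.716) [heading=33, move]
LT 30: heading 33 -> 63
PU: pen up
Final: pos=(-8.165,12.716), heading=63, 5 segment(s) drawn

Answer: -8.165 12.716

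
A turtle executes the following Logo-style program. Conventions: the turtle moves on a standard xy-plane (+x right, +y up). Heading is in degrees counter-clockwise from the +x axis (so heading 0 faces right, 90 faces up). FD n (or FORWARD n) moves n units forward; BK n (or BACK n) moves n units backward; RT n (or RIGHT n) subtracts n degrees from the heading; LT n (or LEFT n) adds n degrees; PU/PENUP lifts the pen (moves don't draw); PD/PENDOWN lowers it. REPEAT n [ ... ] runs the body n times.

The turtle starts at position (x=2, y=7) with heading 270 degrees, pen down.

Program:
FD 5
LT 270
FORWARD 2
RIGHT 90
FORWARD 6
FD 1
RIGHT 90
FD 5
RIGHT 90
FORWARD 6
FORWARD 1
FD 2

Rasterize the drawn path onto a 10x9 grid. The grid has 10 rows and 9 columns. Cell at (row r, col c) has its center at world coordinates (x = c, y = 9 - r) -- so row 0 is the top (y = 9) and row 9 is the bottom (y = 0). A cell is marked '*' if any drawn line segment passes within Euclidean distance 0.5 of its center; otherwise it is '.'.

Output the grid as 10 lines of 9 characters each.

Answer: ******...
*....*...
*.*..*...
*.*..*...
*.*..*...
*.*..*...
*.*..*...
***..*...
.....*...
.....*...

Derivation:
Segment 0: (2,7) -> (2,2)
Segment 1: (2,2) -> (-0,2)
Segment 2: (-0,2) -> (0,8)
Segment 3: (0,8) -> (0,9)
Segment 4: (0,9) -> (5,9)
Segment 5: (5,9) -> (5,3)
Segment 6: (5,3) -> (5,2)
Segment 7: (5,2) -> (5,-0)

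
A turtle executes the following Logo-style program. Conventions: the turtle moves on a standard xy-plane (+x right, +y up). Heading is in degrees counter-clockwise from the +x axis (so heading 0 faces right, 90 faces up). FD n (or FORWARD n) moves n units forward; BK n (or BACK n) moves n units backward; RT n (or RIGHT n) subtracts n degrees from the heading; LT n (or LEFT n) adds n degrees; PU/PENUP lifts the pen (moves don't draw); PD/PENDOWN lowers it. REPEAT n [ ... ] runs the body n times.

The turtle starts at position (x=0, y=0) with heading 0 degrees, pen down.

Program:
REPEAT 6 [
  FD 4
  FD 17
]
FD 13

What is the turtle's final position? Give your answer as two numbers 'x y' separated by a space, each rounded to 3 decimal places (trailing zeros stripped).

Answer: 139 0

Derivation:
Executing turtle program step by step:
Start: pos=(0,0), heading=0, pen down
REPEAT 6 [
  -- iteration 1/6 --
  FD 4: (0,0) -> (4,0) [heading=0, draw]
  FD 17: (4,0) -> (21,0) [heading=0, draw]
  -- iteration 2/6 --
  FD 4: (21,0) -> (25,0) [heading=0, draw]
  FD 17: (25,0) -> (42,0) [heading=0, draw]
  -- iteration 3/6 --
  FD 4: (42,0) -> (46,0) [heading=0, draw]
  FD 17: (46,0) -> (63,0) [heading=0, draw]
  -- iteration 4/6 --
  FD 4: (63,0) -> (67,0) [heading=0, draw]
  FD 17: (67,0) -> (84,0) [heading=0, draw]
  -- iteration 5/6 --
  FD 4: (84,0) -> (88,0) [heading=0, draw]
  FD 17: (88,0) -> (105,0) [heading=0, draw]
  -- iteration 6/6 --
  FD 4: (105,0) -> (109,0) [heading=0, draw]
  FD 17: (109,0) -> (126,0) [heading=0, draw]
]
FD 13: (126,0) -> (139,0) [heading=0, draw]
Final: pos=(139,0), heading=0, 13 segment(s) drawn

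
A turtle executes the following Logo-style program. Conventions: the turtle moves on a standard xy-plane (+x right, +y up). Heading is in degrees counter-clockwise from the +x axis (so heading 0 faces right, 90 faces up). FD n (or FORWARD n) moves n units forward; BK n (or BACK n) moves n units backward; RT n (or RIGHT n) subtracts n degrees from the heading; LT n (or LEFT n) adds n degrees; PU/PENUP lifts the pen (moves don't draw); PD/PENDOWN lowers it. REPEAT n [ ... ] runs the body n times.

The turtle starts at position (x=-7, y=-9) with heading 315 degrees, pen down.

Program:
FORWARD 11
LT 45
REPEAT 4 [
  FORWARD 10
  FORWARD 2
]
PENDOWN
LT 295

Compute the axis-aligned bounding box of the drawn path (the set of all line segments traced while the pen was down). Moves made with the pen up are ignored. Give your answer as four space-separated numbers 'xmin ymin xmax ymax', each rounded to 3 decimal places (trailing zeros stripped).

Answer: -7 -16.778 48.778 -9

Derivation:
Executing turtle program step by step:
Start: pos=(-7,-9), heading=315, pen down
FD 11: (-7,-9) -> (0.778,-16.778) [heading=315, draw]
LT 45: heading 315 -> 0
REPEAT 4 [
  -- iteration 1/4 --
  FD 10: (0.778,-16.778) -> (10.778,-16.778) [heading=0, draw]
  FD 2: (10.778,-16.778) -> (12.778,-16.778) [heading=0, draw]
  -- iteration 2/4 --
  FD 10: (12.778,-16.778) -> (22.778,-16.778) [heading=0, draw]
  FD 2: (22.778,-16.778) -> (24.778,-16.778) [heading=0, draw]
  -- iteration 3/4 --
  FD 10: (24.778,-16.778) -> (34.778,-16.778) [heading=0, draw]
  FD 2: (34.778,-16.778) -> (36.778,-16.778) [heading=0, draw]
  -- iteration 4/4 --
  FD 10: (36.778,-16.778) -> (46.778,-16.778) [heading=0, draw]
  FD 2: (46.778,-16.778) -> (48.778,-16.778) [heading=0, draw]
]
PD: pen down
LT 295: heading 0 -> 295
Final: pos=(48.778,-16.778), heading=295, 9 segment(s) drawn

Segment endpoints: x in {-7, 0.778, 10.778, 12.778, 22.778, 24.778, 34.778, 36.778, 46.778, 48.778}, y in {-16.778, -16.778, -16.778, -16.778, -16.778, -9}
xmin=-7, ymin=-16.778, xmax=48.778, ymax=-9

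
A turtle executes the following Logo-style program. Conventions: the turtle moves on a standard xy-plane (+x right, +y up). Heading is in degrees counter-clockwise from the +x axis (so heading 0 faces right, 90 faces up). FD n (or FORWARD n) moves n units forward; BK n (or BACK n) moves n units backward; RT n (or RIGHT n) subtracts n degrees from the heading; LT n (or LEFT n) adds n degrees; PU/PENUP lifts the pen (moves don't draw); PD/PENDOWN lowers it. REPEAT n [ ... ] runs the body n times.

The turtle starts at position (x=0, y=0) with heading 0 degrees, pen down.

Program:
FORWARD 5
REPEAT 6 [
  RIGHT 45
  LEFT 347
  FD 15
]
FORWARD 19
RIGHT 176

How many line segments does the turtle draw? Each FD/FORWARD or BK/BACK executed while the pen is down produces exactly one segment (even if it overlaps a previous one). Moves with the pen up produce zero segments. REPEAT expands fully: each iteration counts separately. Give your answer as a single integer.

Executing turtle program step by step:
Start: pos=(0,0), heading=0, pen down
FD 5: (0,0) -> (5,0) [heading=0, draw]
REPEAT 6 [
  -- iteration 1/6 --
  RT 45: heading 0 -> 315
  LT 347: heading 315 -> 302
  FD 15: (5,0) -> (12.949,-12.721) [heading=302, draw]
  -- iteration 2/6 --
  RT 45: heading 302 -> 257
  LT 347: heading 257 -> 244
  FD 15: (12.949,-12.721) -> (6.373,-26.203) [heading=244, draw]
  -- iteration 3/6 --
  RT 45: heading 244 -> 199
  LT 347: heading 199 -> 186
  FD 15: (6.373,-26.203) -> (-8.545,-27.771) [heading=186, draw]
  -- iteration 4/6 --
  RT 45: heading 186 -> 141
  LT 347: heading 141 -> 128
  FD 15: (-8.545,-27.771) -> (-17.78,-15.95) [heading=128, draw]
  -- iteration 5/6 --
  RT 45: heading 128 -> 83
  LT 347: heading 83 -> 70
  FD 15: (-17.78,-15.95) -> (-12.649,-1.855) [heading=70, draw]
  -- iteration 6/6 --
  RT 45: heading 70 -> 25
  LT 347: heading 25 -> 12
  FD 15: (-12.649,-1.855) -> (2.023,1.264) [heading=12, draw]
]
FD 19: (2.023,1.264) -> (20.608,5.214) [heading=12, draw]
RT 176: heading 12 -> 196
Final: pos=(20.608,5.214), heading=196, 8 segment(s) drawn
Segments drawn: 8

Answer: 8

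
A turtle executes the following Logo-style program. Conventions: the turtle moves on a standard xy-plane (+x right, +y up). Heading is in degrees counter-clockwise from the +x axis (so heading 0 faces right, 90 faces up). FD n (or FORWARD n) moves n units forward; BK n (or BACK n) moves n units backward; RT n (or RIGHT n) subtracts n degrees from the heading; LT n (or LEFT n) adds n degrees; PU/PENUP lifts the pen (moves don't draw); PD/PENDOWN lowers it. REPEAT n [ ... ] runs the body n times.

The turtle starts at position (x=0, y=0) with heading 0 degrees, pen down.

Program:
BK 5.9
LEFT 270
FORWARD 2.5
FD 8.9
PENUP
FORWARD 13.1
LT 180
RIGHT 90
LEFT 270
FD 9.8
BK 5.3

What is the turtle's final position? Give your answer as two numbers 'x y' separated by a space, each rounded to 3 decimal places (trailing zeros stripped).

Executing turtle program step by step:
Start: pos=(0,0), heading=0, pen down
BK 5.9: (0,0) -> (-5.9,0) [heading=0, draw]
LT 270: heading 0 -> 270
FD 2.5: (-5.9,0) -> (-5.9,-2.5) [heading=270, draw]
FD 8.9: (-5.9,-2.5) -> (-5.9,-11.4) [heading=270, draw]
PU: pen up
FD 13.1: (-5.9,-11.4) -> (-5.9,-24.5) [heading=270, move]
LT 180: heading 270 -> 90
RT 90: heading 90 -> 0
LT 270: heading 0 -> 270
FD 9.8: (-5.9,-24.5) -> (-5.9,-34.3) [heading=270, move]
BK 5.3: (-5.9,-34.3) -> (-5.9,-29) [heading=270, move]
Final: pos=(-5.9,-29), heading=270, 3 segment(s) drawn

Answer: -5.9 -29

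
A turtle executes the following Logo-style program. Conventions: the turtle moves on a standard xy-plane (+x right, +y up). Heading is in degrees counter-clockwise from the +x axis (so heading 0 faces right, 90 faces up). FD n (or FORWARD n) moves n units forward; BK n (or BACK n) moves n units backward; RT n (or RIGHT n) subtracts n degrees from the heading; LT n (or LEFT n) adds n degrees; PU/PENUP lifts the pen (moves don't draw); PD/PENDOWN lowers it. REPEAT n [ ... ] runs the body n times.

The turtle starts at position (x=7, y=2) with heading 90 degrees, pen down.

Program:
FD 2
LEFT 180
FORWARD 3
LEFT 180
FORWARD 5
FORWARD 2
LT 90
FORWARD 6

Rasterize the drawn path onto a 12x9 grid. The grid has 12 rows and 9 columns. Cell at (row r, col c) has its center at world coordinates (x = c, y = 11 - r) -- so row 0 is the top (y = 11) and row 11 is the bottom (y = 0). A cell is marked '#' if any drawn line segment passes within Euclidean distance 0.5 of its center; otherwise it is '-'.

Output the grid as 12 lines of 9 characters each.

Answer: ---------
---------
---------
-#######-
-------#-
-------#-
-------#-
-------#-
-------#-
-------#-
-------#-
---------

Derivation:
Segment 0: (7,2) -> (7,4)
Segment 1: (7,4) -> (7,1)
Segment 2: (7,1) -> (7,6)
Segment 3: (7,6) -> (7,8)
Segment 4: (7,8) -> (1,8)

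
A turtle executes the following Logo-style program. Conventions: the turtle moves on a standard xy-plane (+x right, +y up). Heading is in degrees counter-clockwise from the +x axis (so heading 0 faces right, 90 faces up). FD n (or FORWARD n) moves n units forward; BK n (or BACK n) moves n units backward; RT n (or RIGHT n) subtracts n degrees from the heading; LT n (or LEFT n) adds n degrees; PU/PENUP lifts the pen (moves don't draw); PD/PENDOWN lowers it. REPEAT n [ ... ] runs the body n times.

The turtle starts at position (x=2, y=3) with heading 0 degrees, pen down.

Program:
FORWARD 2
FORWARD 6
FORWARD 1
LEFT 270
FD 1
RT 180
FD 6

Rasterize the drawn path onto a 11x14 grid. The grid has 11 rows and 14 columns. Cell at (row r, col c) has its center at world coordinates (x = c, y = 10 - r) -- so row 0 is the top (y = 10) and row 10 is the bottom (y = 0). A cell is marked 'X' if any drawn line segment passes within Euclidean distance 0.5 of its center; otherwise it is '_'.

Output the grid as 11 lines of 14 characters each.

Segment 0: (2,3) -> (4,3)
Segment 1: (4,3) -> (10,3)
Segment 2: (10,3) -> (11,3)
Segment 3: (11,3) -> (11,2)
Segment 4: (11,2) -> (11,8)

Answer: ______________
______________
___________X__
___________X__
___________X__
___________X__
___________X__
__XXXXXXXXXX__
___________X__
______________
______________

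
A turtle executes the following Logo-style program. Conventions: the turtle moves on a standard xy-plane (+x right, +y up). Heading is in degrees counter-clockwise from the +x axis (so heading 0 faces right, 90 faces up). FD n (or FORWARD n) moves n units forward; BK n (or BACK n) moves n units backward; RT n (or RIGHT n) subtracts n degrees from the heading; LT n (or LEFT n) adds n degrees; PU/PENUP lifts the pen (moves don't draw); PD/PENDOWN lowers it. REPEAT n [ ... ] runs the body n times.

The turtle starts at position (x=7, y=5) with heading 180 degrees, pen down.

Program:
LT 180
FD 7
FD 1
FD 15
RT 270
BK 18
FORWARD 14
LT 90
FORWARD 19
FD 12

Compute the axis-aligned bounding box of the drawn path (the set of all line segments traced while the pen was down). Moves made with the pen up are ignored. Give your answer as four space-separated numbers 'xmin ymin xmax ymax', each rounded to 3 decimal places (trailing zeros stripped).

Answer: -1 -13 30 5

Derivation:
Executing turtle program step by step:
Start: pos=(7,5), heading=180, pen down
LT 180: heading 180 -> 0
FD 7: (7,5) -> (14,5) [heading=0, draw]
FD 1: (14,5) -> (15,5) [heading=0, draw]
FD 15: (15,5) -> (30,5) [heading=0, draw]
RT 270: heading 0 -> 90
BK 18: (30,5) -> (30,-13) [heading=90, draw]
FD 14: (30,-13) -> (30,1) [heading=90, draw]
LT 90: heading 90 -> 180
FD 19: (30,1) -> (11,1) [heading=180, draw]
FD 12: (11,1) -> (-1,1) [heading=180, draw]
Final: pos=(-1,1), heading=180, 7 segment(s) drawn

Segment endpoints: x in {-1, 7, 11, 14, 15, 30}, y in {-13, 1, 1, 1, 5, 5, 5}
xmin=-1, ymin=-13, xmax=30, ymax=5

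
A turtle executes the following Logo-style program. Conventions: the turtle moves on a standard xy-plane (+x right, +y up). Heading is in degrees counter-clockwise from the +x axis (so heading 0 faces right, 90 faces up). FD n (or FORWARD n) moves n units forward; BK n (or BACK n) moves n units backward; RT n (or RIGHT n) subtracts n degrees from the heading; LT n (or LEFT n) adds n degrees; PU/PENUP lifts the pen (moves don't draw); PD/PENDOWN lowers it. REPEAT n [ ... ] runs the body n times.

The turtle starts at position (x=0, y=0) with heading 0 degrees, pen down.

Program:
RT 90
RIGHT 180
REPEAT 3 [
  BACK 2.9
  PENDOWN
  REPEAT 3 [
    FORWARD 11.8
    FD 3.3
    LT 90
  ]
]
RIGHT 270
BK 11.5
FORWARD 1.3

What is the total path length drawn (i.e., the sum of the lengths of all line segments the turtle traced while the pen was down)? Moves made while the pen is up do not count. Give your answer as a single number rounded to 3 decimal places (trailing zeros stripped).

Answer: 157.4

Derivation:
Executing turtle program step by step:
Start: pos=(0,0), heading=0, pen down
RT 90: heading 0 -> 270
RT 180: heading 270 -> 90
REPEAT 3 [
  -- iteration 1/3 --
  BK 2.9: (0,0) -> (0,-2.9) [heading=90, draw]
  PD: pen down
  REPEAT 3 [
    -- iteration 1/3 --
    FD 11.8: (0,-2.9) -> (0,8.9) [heading=90, draw]
    FD 3.3: (0,8.9) -> (0,12.2) [heading=90, draw]
    LT 90: heading 90 -> 180
    -- iteration 2/3 --
    FD 11.8: (0,12.2) -> (-11.8,12.2) [heading=180, draw]
    FD 3.3: (-11.8,12.2) -> (-15.1,12.2) [heading=180, draw]
    LT 90: heading 180 -> 270
    -- iteration 3/3 --
    FD 11.8: (-15.1,12.2) -> (-15.1,0.4) [heading=270, draw]
    FD 3.3: (-15.1,0.4) -> (-15.1,-2.9) [heading=270, draw]
    LT 90: heading 270 -> 0
  ]
  -- iteration 2/3 --
  BK 2.9: (-15.1,-2.9) -> (-18,-2.9) [heading=0, draw]
  PD: pen down
  REPEAT 3 [
    -- iteration 1/3 --
    FD 11.8: (-18,-2.9) -> (-6.2,-2.9) [heading=0, draw]
    FD 3.3: (-6.2,-2.9) -> (-2.9,-2.9) [heading=0, draw]
    LT 90: heading 0 -> 90
    -- iteration 2/3 --
    FD 11.8: (-2.9,-2.9) -> (-2.9,8.9) [heading=90, draw]
    FD 3.3: (-2.9,8.9) -> (-2.9,12.2) [heading=90, draw]
    LT 90: heading 90 -> 180
    -- iteration 3/3 --
    FD 11.8: (-2.9,12.2) -> (-14.7,12.2) [heading=180, draw]
    FD 3.3: (-14.7,12.2) -> (-18,12.2) [heading=180, draw]
    LT 90: heading 180 -> 270
  ]
  -- iteration 3/3 --
  BK 2.9: (-18,12.2) -> (-18,15.1) [heading=270, draw]
  PD: pen down
  REPEAT 3 [
    -- iteration 1/3 --
    FD 11.8: (-18,15.1) -> (-18,3.3) [heading=270, draw]
    FD 3.3: (-18,3.3) -> (-18,0) [heading=270, draw]
    LT 90: heading 270 -> 0
    -- iteration 2/3 --
    FD 11.8: (-18,0) -> (-6.2,0) [heading=0, draw]
    FD 3.3: (-6.2,0) -> (-2.9,0) [heading=0, draw]
    LT 90: heading 0 -> 90
    -- iteration 3/3 --
    FD 11.8: (-2.9,0) -> (-2.9,11.8) [heading=90, draw]
    FD 3.3: (-2.9,11.8) -> (-2.9,15.1) [heading=90, draw]
    LT 90: heading 90 -> 180
  ]
]
RT 270: heading 180 -> 270
BK 11.5: (-2.9,15.1) -> (-2.9,26.6) [heading=270, draw]
FD 1.3: (-2.9,26.6) -> (-2.9,25.3) [heading=270, draw]
Final: pos=(-2.9,25.3), heading=270, 23 segment(s) drawn

Segment lengths:
  seg 1: (0,0) -> (0,-2.9), length = 2.9
  seg 2: (0,-2.9) -> (0,8.9), length = 11.8
  seg 3: (0,8.9) -> (0,12.2), length = 3.3
  seg 4: (0,12.2) -> (-11.8,12.2), length = 11.8
  seg 5: (-11.8,12.2) -> (-15.1,12.2), length = 3.3
  seg 6: (-15.1,12.2) -> (-15.1,0.4), length = 11.8
  seg 7: (-15.1,0.4) -> (-15.1,-2.9), length = 3.3
  seg 8: (-15.1,-2.9) -> (-18,-2.9), length = 2.9
  seg 9: (-18,-2.9) -> (-6.2,-2.9), length = 11.8
  seg 10: (-6.2,-2.9) -> (-2.9,-2.9), length = 3.3
  seg 11: (-2.9,-2.9) -> (-2.9,8.9), length = 11.8
  seg 12: (-2.9,8.9) -> (-2.9,12.2), length = 3.3
  seg 13: (-2.9,12.2) -> (-14.7,12.2), length = 11.8
  seg 14: (-14.7,12.2) -> (-18,12.2), length = 3.3
  seg 15: (-18,12.2) -> (-18,15.1), length = 2.9
  seg 16: (-18,15.1) -> (-18,3.3), length = 11.8
  seg 17: (-18,3.3) -> (-18,0), length = 3.3
  seg 18: (-18,0) -> (-6.2,0), length = 11.8
  seg 19: (-6.2,0) -> (-2.9,0), length = 3.3
  seg 20: (-2.9,0) -> (-2.9,11.8), length = 11.8
  seg 21: (-2.9,11.8) -> (-2.9,15.1), length = 3.3
  seg 22: (-2.9,15.1) -> (-2.9,26.6), length = 11.5
  seg 23: (-2.9,26.6) -> (-2.9,25.3), length = 1.3
Total = 157.4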